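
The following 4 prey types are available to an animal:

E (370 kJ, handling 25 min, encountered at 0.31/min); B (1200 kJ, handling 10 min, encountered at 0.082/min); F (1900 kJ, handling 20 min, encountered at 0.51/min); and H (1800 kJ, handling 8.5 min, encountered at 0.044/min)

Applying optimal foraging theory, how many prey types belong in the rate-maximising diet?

E/h in descending order: H 212, B 120, F 95, E 14.8 kJ/min. The optimal diet is the largest prefix of this list for which every included type satisfies E_i/h_i > R on the types above it.
Rate on top 1: 57.64. B: 120 > 57.64 → include.
Rate on top 2: 80.95. F: 95 > 80.95 → include.
Rate on top 3: 92.51. E: 14.8 < 92.51 → exclude; stop.
Optimal diet: H, B, F — 3 of 4 types.

3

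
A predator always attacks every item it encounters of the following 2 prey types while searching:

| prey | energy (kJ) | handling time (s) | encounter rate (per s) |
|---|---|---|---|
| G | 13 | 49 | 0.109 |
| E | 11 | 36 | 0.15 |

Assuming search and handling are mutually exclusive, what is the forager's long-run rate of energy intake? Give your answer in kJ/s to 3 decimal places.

0.261 kJ/s

Energy encountered per unit search time: 0.109×13 + 0.15×11 = 3.067 kJ/s.
Handling time per unit search time: 0.109×49 + 0.15×36 = 10.74.
Rate = 3.067/(1 + 10.74) = 0.2612 kJ/s.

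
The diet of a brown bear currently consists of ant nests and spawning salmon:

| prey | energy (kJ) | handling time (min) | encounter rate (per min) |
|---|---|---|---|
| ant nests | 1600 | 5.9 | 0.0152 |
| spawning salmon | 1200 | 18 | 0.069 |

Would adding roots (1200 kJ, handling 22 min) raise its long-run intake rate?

Current rate: (0.0152×1600 + 0.069×1200)/(1 + 0.0152×5.9 + 0.069×18) = 45.94 kJ/min.
roots: E/h = 1200/22 = 54.55 kJ/min.
Since 54.55 > R, including roots increases the long-run rate.

Yes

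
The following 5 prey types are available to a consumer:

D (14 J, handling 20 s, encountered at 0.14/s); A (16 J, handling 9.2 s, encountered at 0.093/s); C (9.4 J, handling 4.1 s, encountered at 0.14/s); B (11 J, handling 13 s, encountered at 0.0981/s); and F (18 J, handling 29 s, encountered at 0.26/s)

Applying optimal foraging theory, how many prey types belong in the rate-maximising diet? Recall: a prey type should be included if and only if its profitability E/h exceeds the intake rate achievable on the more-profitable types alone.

2

Rank by E/h (J/s): C 2.29, A 1.74, B 0.846, D 0.7, F 0.621. Include each in turn until the next type's E/h falls below the running intake rate.
Rate on top 1: 0.8361. A: 1.74 > 0.8361 → include.
Rate on top 2: 1.154. B: 0.846 < 1.154 → exclude; stop.
Optimal diet: C, A — 2 of 5 types.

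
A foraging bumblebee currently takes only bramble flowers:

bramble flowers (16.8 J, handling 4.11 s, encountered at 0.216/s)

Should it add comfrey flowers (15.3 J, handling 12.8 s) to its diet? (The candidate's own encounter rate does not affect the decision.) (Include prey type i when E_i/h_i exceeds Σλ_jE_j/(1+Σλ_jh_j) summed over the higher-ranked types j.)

Intake rate on the current diet: R = (0.216×16.8) / (1 + 0.216×4.11) = 3.629/1.888 = 1.922 J/s.
Profitability of comfrey flowers: 15.3/12.8 = 1.195 J/s.
Since 1.195 < R, time spent handling comfrey flowers is better spent searching.

No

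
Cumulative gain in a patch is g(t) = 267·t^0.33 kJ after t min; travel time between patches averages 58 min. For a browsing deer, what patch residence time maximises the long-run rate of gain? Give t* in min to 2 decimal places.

28.57 min

By the marginal value theorem, leave when the instantaneous gain rate g'(t) equals the habitat-wide average g(t)/(T + t).
g'(t) = 0.33·267·t^-0.67. Setting 0.33·267·t^-0.67 = 267·t^0.33/(58+t) gives 0.33(58+t) = t, so 0.67·t = 0.33×58.
t* = 0.33×58/0.67 = 28.57 min.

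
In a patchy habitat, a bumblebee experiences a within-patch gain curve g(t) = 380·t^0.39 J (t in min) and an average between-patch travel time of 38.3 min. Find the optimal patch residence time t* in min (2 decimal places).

Maximise g(t)/(T+t): set derivative to zero → g'(t)(T+t) = g(t).
g'(t) = 0.39·380·t^-0.61. Setting 0.39·380·t^-0.61 = 380·t^0.39/(38.3+t) gives 0.39(38.3+t) = t, so 0.61·t = 0.39×38.3.
t* = 0.39×38.3/0.61 = 24.49 min.

24.49 min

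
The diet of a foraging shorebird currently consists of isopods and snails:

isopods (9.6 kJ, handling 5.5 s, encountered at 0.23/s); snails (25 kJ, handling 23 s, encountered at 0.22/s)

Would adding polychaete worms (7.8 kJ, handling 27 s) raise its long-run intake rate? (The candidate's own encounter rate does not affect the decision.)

No

Current rate: (0.23×9.6 + 0.22×25)/(1 + 0.23×5.5 + 0.22×23) = 1.052 kJ/s.
Profitability of polychaete worms: 7.8/27 = 0.2889 kJ/s.
Since 0.2889 < R, time spent handling polychaete worms is better spent searching.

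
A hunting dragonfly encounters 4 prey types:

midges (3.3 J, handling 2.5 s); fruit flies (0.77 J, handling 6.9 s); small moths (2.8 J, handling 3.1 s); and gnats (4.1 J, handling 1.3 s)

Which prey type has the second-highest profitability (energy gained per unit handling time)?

Profitability E/h (J/s): midges = 3.3/2.5 = 1.32, fruit flies = 0.77/6.9 = 0.112, small moths = 2.8/3.1 = 0.903, gnats = 4.1/1.3 = 3.15.
Ranked: gnats > midges > small moths > fruit flies.

midges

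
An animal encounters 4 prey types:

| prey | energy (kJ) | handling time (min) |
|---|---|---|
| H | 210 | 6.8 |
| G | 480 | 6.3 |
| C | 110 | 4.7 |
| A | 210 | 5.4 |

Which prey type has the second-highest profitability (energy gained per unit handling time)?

A

In descending order of E/h:
G: 480/6.3 = 76.2 kJ/min
A: 210/5.4 = 38.9 kJ/min
H: 210/6.8 = 30.9 kJ/min
C: 110/4.7 = 23.4 kJ/min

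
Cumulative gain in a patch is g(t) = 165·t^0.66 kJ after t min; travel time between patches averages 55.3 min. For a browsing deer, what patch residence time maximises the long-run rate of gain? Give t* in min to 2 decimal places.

Maximise g(t)/(T+t): set derivative to zero → g'(t)(T+t) = g(t).
g'(t) = 0.66·165·t^-0.34. Setting 0.66·165·t^-0.34 = 165·t^0.66/(55.3+t) gives 0.66(55.3+t) = t, so 0.34·t = 0.66×55.3.
t* = 0.66×55.3/0.34 = 107.3 min.

107.35 min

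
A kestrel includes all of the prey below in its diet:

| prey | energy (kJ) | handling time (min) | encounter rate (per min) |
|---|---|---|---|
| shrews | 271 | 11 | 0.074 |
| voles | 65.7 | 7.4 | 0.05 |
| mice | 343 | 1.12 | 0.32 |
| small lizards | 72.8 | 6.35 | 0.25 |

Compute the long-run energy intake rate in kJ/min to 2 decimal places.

Energy encountered per unit search time: 0.074×271 + 0.05×65.7 + 0.32×343 + 0.25×72.8 = 151.3 kJ/min.
Handling time per unit search time: 0.074×11 + 0.05×7.4 + 0.32×1.12 + 0.25×6.35 = 3.13.
Rate = 151.3/(1 + 3.13) = 36.64 kJ/min.

36.64 kJ/min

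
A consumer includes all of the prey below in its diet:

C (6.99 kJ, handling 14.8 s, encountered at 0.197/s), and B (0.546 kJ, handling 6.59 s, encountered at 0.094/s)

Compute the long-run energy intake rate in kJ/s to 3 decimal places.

Energy encountered per unit search time: 0.197×6.99 + 0.094×0.546 = 1.428 kJ/s.
Handling time per unit search time: 0.197×14.8 + 0.094×6.59 = 3.535.
Rate = 1.428/(1 + 3.535) = 0.315 kJ/s.

0.315 kJ/s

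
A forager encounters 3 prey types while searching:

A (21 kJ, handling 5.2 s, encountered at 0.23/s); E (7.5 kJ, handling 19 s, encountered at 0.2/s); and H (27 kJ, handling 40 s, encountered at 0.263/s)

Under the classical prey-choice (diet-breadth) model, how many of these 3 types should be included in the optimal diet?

1

Profitabilities (E/h, kJ/s): A 4.04, H 0.675, E 0.395. Add prey in this order while the next type's profitability exceeds the intake rate on those already taken.
Rate on top 1: 2.199. H: 0.675 < 2.199 → exclude; stop.
Optimal diet: A — 1 of 3 types.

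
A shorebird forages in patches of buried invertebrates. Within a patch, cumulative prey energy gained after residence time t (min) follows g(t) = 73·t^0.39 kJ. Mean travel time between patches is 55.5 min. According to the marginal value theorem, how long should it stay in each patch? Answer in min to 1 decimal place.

35.5 min

Maximise g(t)/(T+t): set derivative to zero → g'(t)(T+t) = g(t).
g'(t) = 0.39·73·t^-0.61. Setting 0.39·73·t^-0.61 = 73·t^0.39/(55.5+t) gives 0.39(55.5+t) = t, so 0.61·t = 0.39×55.5.
t* = 0.39×55.5/0.61 = 35.48 min.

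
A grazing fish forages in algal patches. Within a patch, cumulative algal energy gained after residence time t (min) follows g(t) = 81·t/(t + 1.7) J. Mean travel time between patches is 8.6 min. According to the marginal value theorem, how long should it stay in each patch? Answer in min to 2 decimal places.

Maximise g(t)/(T+t): set derivative to zero → g'(t)(T+t) = g(t).
g'(t) = 81·1.7/(t + 1.7)². Setting 81·1.7/(t+1.7)² = 81t/[(t+1.7)(8.6+t)] gives 1.7(8.6+t) = t(t+1.7), so t² = 1.7×8.6 = 14.62.
t* = √14.62 = 3.824 min.

3.82 min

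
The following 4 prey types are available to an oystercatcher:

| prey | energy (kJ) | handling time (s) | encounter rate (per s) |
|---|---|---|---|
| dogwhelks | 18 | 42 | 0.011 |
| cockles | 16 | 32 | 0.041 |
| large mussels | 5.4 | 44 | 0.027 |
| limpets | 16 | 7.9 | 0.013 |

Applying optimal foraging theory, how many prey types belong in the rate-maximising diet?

E/h in descending order: limpets 2.03, cockles 0.5, dogwhelks 0.429, large mussels 0.123 kJ/s. The optimal diet is the largest prefix of this list for which every included type satisfies E_i/h_i > R on the types above it.
Rate on top 1: 0.1886. cockles: 0.5 > 0.1886 → include.
Rate on top 2: 0.3578. dogwhelks: 0.429 > 0.3578 → include.
Rate on top 3: 0.3692. large mussels: 0.123 < 0.3692 → exclude; stop.
Optimal diet: limpets, cockles, dogwhelks — 3 of 4 types.

3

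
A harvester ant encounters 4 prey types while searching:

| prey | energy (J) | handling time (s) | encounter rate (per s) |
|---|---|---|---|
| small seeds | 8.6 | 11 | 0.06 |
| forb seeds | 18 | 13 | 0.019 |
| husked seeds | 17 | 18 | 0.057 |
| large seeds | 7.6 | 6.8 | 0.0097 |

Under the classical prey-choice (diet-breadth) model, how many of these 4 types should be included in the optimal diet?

4

Profitabilities (E/h, J/s): forb seeds 1.38, large seeds 1.12, husked seeds 0.944, small seeds 0.782. Add prey in this order while the next type's profitability exceeds the intake rate on those already taken.
Rate on top 1: 0.2743. large seeds: 1.12 > 0.2743 → include.
Rate on top 2: 0.3166. husked seeds: 0.944 > 0.3166 → include.
Rate on top 3: 0.592. small seeds: 0.782 > 0.592 → include.
Optimal diet: forb seeds, large seeds, husked seeds, small seeds — 4 of 4 types.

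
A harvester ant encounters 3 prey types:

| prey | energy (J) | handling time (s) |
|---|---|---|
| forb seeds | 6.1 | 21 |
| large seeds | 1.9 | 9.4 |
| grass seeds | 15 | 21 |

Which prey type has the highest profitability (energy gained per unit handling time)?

In descending order of E/h:
grass seeds: 15/21 = 0.714 J/s
forb seeds: 6.1/21 = 0.29 J/s
large seeds: 1.9/9.4 = 0.202 J/s

grass seeds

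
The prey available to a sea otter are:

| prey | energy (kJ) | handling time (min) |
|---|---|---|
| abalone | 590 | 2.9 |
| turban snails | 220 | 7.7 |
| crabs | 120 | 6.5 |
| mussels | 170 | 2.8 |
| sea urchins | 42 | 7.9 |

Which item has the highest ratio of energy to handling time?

Profitability E/h (kJ/min): abalone = 590/2.9 = 203, turban snails = 220/7.7 = 28.6, crabs = 120/6.5 = 18.5, mussels = 170/2.8 = 60.7, sea urchins = 42/7.9 = 5.32.
Ranked: abalone > mussels > turban snails > crabs > sea urchins.

abalone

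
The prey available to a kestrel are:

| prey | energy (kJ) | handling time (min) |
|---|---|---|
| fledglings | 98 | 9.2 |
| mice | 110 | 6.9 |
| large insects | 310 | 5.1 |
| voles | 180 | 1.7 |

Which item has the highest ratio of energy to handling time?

Profitability E/h (kJ/min): fledglings = 98/9.2 = 10.7, mice = 110/6.9 = 15.9, large insects = 310/5.1 = 60.8, voles = 180/1.7 = 106.
Ranked: voles > large insects > mice > fledglings.

voles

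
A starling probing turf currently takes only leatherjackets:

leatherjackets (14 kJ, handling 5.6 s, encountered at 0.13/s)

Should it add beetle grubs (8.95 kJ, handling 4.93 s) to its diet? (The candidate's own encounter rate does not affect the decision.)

On leatherjackets alone, R = ΣλE/(1+Σλh) = 1.82/1.728 = 1.053 kJ/s.
Profitability of beetle grubs: 8.95/4.93 = 1.815 kJ/s.
1.815 > 1.053, so adding beetle grubs raises the average — include it.

Yes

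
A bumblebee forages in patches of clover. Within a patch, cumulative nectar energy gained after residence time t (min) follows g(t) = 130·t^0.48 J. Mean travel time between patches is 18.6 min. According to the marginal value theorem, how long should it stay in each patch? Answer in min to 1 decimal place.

Maximise g(t)/(T+t): set derivative to zero → g'(t)(T+t) = g(t).
g'(t) = 0.48·130·t^-0.52. Setting 0.48·130·t^-0.52 = 130·t^0.48/(18.6+t) gives 0.48(18.6+t) = t, so 0.52·t = 0.48×18.6.
t* = 0.48×18.6/0.52 = 17.17 min.

17.2 min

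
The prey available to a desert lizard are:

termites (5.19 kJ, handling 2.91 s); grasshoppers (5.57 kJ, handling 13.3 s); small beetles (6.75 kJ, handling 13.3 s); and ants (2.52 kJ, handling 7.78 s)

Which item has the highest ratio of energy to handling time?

termites

In descending order of E/h:
termites: 5.19/2.91 = 1.78 kJ/s
small beetles: 6.75/13.3 = 0.508 kJ/s
grasshoppers: 5.57/13.3 = 0.419 kJ/s
ants: 2.52/7.78 = 0.324 kJ/s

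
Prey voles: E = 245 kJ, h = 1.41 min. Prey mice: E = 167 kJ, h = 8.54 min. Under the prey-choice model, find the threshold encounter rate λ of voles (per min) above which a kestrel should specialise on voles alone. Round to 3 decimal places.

Drop mice once their profitability E₂/h₂ falls below the rate achievable on voles alone: E₂/h₂ = λE₁/(1 + λh₁).
Solve for λ: λE₁h₂ = E₂(1 + λh₁) → λ(E₁h₂ − E₂h₁) = E₂ → λ = E₂/(E₁h₂ − E₂h₁).
λ = 167/(245×8.54 − 167×1.41) = 167/1857 = 0.08994 per min.

0.090 per min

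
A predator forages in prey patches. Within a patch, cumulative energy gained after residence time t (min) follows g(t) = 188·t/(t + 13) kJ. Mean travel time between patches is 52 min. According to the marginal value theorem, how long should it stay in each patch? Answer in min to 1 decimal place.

By the marginal value theorem, leave when the instantaneous gain rate g'(t) equals the habitat-wide average g(t)/(T + t).
g'(t) = 188·13/(t + 13)². Setting 188·13/(t+13)² = 188t/[(t+13)(52+t)] gives 13(52+t) = t(t+13), so t² = 13×52 = 676.
t* = √676 = 26 min.

26.0 min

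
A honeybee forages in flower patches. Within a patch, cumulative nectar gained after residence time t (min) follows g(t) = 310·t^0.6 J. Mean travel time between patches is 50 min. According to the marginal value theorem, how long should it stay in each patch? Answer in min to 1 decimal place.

75.0 min

Optimal t* satisfies g'(t*) = g(t*)/(T + t*).
g'(t) = 0.6·310·t^-0.4. Setting 0.6·310·t^-0.4 = 310·t^0.6/(50+t) gives 0.6(50+t) = t, so 0.40·t = 0.6×50.
t* = 0.6×50/0.40 = 75 min.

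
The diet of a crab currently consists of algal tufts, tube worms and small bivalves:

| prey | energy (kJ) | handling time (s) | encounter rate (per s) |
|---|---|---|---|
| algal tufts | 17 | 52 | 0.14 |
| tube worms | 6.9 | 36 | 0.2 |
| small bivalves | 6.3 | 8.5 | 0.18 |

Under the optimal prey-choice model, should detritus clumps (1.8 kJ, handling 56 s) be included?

On algal tufts, tube worms and small bivalves alone, R = ΣλE/(1+Σλh) = 4.894/17.01 = 0.2877 kJ/s.
detritus clumps: E/h = 1.8/56 = 0.03214 kJ/s.
0.03214 < 0.2877, so adding detritus clumps would lower the average — exclude it.

No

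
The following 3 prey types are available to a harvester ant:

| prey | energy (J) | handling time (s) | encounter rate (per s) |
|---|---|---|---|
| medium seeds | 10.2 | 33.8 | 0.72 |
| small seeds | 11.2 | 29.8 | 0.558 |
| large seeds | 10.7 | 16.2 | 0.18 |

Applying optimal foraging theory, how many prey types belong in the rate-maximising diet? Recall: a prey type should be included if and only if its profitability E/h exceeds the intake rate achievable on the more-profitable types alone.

E/h in descending order: large seeds 0.66, small seeds 0.376, medium seeds 0.302 J/s. The optimal diet is the largest prefix of this list for which every included type satisfies E_i/h_i > R on the types above it.
Rate on top 1: 0.4918. small seeds: 0.376 < 0.4918 → exclude; stop.
Optimal diet: large seeds — 1 of 3 types.

1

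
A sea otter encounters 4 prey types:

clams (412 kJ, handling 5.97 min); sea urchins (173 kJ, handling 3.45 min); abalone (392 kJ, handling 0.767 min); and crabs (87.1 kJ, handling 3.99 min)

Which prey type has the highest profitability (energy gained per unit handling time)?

In descending order of E/h:
abalone: 392/0.767 = 511 kJ/min
clams: 412/5.97 = 69 kJ/min
sea urchins: 173/3.45 = 50.1 kJ/min
crabs: 87.1/3.99 = 21.8 kJ/min

abalone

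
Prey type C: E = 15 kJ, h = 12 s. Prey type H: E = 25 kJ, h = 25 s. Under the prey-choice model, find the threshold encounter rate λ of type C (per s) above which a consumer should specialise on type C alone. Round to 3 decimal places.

0.333 per s

At the threshold, the rate on type C alone equals the profitability of type H: λ·15/(1 + λ·12) = 25/25 = 1.
Rearranging, λ(15 − 1×12) = 1, so λ = 1/3 = 0.3333 per s.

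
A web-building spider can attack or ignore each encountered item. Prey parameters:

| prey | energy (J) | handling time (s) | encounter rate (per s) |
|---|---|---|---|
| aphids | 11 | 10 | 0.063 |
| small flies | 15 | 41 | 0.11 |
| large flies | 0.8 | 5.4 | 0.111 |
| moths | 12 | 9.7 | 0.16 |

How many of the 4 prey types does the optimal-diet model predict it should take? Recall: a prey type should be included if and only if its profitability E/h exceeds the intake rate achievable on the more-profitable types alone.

2

E/h in descending order: moths 1.24, aphids 1.1, small flies 0.366, large flies 0.148 J/s. The optimal diet is the largest prefix of this list for which every included type satisfies E_i/h_i > R on the types above it.
Rate on top 1: 0.7524. aphids: 1.1 > 0.7524 → include.
Rate on top 2: 0.8212. small flies: 0.366 < 0.8212 → exclude; stop.
Optimal diet: moths, aphids — 2 of 4 types.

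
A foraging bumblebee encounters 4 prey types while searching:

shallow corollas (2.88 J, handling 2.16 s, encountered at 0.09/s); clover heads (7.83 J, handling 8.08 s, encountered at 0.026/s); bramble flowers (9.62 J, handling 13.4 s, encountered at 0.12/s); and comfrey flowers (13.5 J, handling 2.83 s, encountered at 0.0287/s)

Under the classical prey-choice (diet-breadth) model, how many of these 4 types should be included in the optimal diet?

Rank by E/h (J/s): comfrey flowers 4.77, shallow corollas 1.33, clover heads 0.969, bramble flowers 0.718. Include each in turn until the next type's E/h falls below the running intake rate.
Rate on top 1: 0.3583. shallow corollas: 1.33 > 0.3583 → include.
Rate on top 2: 0.5069. clover heads: 0.969 > 0.5069 → include.
Rate on top 3: 0.5723. bramble flowers: 0.718 > 0.5723 → include.
Optimal diet: comfrey flowers, shallow corollas, clover heads, bramble flowers — 4 of 4 types.

4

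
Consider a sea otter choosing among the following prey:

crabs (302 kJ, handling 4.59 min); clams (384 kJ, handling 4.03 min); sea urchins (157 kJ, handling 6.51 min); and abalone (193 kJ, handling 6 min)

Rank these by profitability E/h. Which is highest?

Profitability E/h (kJ/min): crabs = 302/4.59 = 65.8, clams = 384/4.03 = 95.3, sea urchins = 157/6.51 = 24.1, abalone = 193/6 = 32.2.
Ranked: clams > crabs > abalone > sea urchins.

clams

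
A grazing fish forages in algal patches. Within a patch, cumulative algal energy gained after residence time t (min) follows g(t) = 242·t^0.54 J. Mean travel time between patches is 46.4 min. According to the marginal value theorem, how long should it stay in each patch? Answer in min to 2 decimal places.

54.47 min

Optimal t* satisfies g'(t*) = g(t*)/(T + t*).
g'(t) = 0.54·242·t^-0.46. Setting 0.54·242·t^-0.46 = 242·t^0.54/(46.4+t) gives 0.54(46.4+t) = t, so 0.46·t = 0.54×46.4.
t* = 0.54×46.4/0.46 = 54.47 min.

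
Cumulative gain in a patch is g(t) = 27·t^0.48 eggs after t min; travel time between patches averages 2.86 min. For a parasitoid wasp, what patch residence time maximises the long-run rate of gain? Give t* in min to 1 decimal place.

Maximise g(t)/(T+t): set derivative to zero → g'(t)(T+t) = g(t).
g'(t) = 0.48·27·t^-0.52. Setting 0.48·27·t^-0.52 = 27·t^0.48/(2.86+t) gives 0.48(2.86+t) = t, so 0.52·t = 0.48×2.86.
t* = 0.48×2.86/0.52 = 2.64 min.

2.6 min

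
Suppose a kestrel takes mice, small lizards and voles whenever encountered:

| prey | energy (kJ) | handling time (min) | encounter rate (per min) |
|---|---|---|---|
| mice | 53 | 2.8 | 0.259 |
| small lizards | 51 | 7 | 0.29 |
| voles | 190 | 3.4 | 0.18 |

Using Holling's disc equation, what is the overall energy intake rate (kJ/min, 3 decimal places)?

14.361 kJ/min

Energy encountered per unit search time: 0.259×53 + 0.29×51 + 0.18×190 = 62.72 kJ/min.
Handling time per unit search time: 0.259×2.8 + 0.29×7 + 0.18×3.4 = 3.367.
Rate = 62.72/(1 + 3.367) = 14.36 kJ/min.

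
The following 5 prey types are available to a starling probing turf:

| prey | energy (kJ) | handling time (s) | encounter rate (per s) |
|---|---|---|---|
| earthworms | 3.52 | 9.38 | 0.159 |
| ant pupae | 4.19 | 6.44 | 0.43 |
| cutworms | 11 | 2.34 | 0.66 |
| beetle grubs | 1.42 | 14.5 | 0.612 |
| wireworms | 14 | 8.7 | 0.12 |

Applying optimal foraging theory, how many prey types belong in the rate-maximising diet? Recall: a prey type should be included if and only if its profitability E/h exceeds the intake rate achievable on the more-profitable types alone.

E/h in descending order: cutworms 4.7, wireworms 1.61, ant pupae 0.651, earthworms 0.375, beetle grubs 0.0979 kJ/s. The optimal diet is the largest prefix of this list for which every included type satisfies E_i/h_i > R on the types above it.
Rate on top 1: 2.853. wireworms: 1.61 < 2.853 → exclude; stop.
Optimal diet: cutworms — 1 of 5 types.

1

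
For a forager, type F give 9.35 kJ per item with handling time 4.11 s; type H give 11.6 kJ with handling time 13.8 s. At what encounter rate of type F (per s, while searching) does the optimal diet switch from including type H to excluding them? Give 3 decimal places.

At the threshold, the rate on type F alone equals the profitability of type H: λ·9.35/(1 + λ·4.11) = 11.6/13.8 = 0.8406.
Rearranging, λ(9.35 − 0.8406×4.11) = 0.8406, so λ = 0.8406/5.895 = 0.1426 per s.

0.143 per s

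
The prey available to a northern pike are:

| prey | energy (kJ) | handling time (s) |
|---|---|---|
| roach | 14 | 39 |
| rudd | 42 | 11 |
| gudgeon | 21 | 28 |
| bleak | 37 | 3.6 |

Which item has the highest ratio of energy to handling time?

bleak

Profitability E/h (kJ/s): roach = 14/39 = 0.359, rudd = 42/11 = 3.82, gudgeon = 21/28 = 0.75, bleak = 37/3.6 = 10.3.
Ranked: bleak > rudd > gudgeon > roach.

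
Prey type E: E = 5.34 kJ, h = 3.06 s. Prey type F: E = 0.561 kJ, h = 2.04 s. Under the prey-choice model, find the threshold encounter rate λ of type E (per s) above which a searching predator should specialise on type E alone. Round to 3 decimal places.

The zero-one rule: include type F iff E₂/h₂ > λE₁/(1+λh₁). Equality gives the switch point.
λE₁h₂ = E₂ + λE₂h₁ ⇒ λ = E₂/(E₁h₂ − E₂h₁) = 0.561/(10.89 − 1.717) = 0.06113 per s.

0.061 per s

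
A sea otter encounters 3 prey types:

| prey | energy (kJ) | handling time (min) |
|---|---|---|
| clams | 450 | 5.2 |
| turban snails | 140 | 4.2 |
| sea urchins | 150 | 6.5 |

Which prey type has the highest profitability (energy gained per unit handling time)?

Profitability E/h (kJ/min): clams = 450/5.2 = 86.5, turban snails = 140/4.2 = 33.3, sea urchins = 150/6.5 = 23.1.
Ranked: clams > turban snails > sea urchins.

clams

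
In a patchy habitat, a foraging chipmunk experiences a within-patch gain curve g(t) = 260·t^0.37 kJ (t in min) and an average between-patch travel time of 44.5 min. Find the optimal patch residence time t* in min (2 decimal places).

Optimal t* satisfies g'(t*) = g(t*)/(T + t*).
g'(t) = 0.37·260·t^-0.63. Setting 0.37·260·t^-0.63 = 260·t^0.37/(44.5+t) gives 0.37(44.5+t) = t, so 0.63·t = 0.37×44.5.
t* = 0.37×44.5/0.63 = 26.13 min.

26.13 min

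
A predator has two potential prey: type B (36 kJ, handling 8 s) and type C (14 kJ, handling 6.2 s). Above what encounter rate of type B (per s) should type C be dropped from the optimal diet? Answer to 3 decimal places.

Drop type C once their profitability E₂/h₂ falls below the rate achievable on type B alone: E₂/h₂ = λE₁/(1 + λh₁).
Solve for λ: λE₁h₂ = E₂(1 + λh₁) → λ(E₁h₂ − E₂h₁) = E₂ → λ = E₂/(E₁h₂ − E₂h₁).
λ = 14/(36×6.2 − 14×8) = 14/111.2 = 0.1259 per s.

0.126 per s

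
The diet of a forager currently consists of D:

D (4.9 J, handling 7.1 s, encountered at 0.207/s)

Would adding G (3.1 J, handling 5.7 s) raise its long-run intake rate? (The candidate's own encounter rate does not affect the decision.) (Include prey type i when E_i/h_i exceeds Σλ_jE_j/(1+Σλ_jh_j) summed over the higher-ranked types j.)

Yes

On D alone, R = ΣλE/(1+Σλh) = 1.014/2.47 = 0.4107 J/s.
G: E/h = 3.1/5.7 = 0.5439 J/s.
0.5439 > 0.4107, so adding G raises the average — include it.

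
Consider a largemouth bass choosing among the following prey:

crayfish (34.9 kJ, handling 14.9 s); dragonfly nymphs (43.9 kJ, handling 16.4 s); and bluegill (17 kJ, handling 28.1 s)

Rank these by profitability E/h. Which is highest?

In descending order of E/h:
dragonfly nymphs: 43.9/16.4 = 2.68 kJ/s
crayfish: 34.9/14.9 = 2.34 kJ/s
bluegill: 17/28.1 = 0.605 kJ/s

dragonfly nymphs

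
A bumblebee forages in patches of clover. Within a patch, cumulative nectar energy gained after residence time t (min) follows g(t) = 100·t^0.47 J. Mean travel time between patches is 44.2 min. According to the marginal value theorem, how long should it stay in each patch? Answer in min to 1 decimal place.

Maximise g(t)/(T+t): set derivative to zero → g'(t)(T+t) = g(t).
g'(t) = 0.47·100·t^-0.53. Setting 0.47·100·t^-0.53 = 100·t^0.47/(44.2+t) gives 0.47(44.2+t) = t, so 0.53·t = 0.47×44.2.
t* = 0.47×44.2/0.53 = 39.2 min.

39.2 min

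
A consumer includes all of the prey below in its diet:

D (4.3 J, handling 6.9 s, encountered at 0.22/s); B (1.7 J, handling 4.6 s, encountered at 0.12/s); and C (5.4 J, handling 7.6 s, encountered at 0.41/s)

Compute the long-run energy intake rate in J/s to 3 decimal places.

0.544 J/s

R = (0.22×4.3 + 0.12×1.7 + 0.41×5.4) / (1 + 0.22×6.9 + 0.12×4.6 + 0.41×7.6) = 3.364/6.186 = 0.5438 J/s.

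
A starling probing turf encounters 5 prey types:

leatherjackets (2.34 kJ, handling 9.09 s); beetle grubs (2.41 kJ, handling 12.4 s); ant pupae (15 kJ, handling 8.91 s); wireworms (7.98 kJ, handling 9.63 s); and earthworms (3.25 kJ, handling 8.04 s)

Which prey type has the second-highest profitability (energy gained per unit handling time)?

Profitability E/h (kJ/s): leatherjackets = 2.34/9.09 = 0.257, beetle grubs = 2.41/12.4 = 0.194, ant pupae = 15/8.91 = 1.68, wireworms = 7.98/9.63 = 0.829, earthworms = 3.25/8.04 = 0.404.
Ranked: ant pupae > wireworms > earthworms > leatherjackets > beetle grubs.

wireworms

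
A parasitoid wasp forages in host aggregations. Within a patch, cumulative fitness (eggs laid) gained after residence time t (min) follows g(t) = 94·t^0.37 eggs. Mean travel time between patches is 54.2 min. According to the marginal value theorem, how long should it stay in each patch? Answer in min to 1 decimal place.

31.8 min

By the marginal value theorem, leave when the instantaneous gain rate g'(t) equals the habitat-wide average g(t)/(T + t).
g'(t) = 0.37·94·t^-0.63. Setting 0.37·94·t^-0.63 = 94·t^0.37/(54.2+t) gives 0.37(54.2+t) = t, so 0.63·t = 0.37×54.2.
t* = 0.37×54.2/0.63 = 31.83 min.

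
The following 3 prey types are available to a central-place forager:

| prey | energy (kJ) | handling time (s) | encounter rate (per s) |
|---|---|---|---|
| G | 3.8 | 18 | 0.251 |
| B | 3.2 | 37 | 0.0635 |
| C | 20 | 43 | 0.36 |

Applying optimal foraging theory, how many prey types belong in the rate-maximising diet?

1

E/h in descending order: C 0.465, G 0.211, B 0.0865 kJ/s. The optimal diet is the largest prefix of this list for which every included type satisfies E_i/h_i > R on the types above it.
Rate on top 1: 0.4369. G: 0.211 < 0.4369 → exclude; stop.
Optimal diet: C — 1 of 3 types.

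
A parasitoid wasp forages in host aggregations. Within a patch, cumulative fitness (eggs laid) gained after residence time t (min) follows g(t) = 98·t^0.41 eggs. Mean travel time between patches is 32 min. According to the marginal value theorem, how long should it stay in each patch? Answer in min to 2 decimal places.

Optimal t* satisfies g'(t*) = g(t*)/(T + t*).
g'(t) = 0.41·98·t^-0.59. Setting 0.41·98·t^-0.59 = 98·t^0.41/(32+t) gives 0.41(32+t) = t, so 0.59·t = 0.41×32.
t* = 0.41×32/0.59 = 22.24 min.

22.24 min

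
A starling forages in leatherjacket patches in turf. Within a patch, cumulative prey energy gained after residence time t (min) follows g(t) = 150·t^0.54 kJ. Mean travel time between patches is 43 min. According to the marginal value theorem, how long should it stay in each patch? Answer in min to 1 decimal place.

50.5 min

Maximise g(t)/(T+t): set derivative to zero → g'(t)(T+t) = g(t).
g'(t) = 0.54·150·t^-0.46. Setting 0.54·150·t^-0.46 = 150·t^0.54/(43+t) gives 0.54(43+t) = t, so 0.46·t = 0.54×43.
t* = 0.54×43/0.46 = 50.48 min.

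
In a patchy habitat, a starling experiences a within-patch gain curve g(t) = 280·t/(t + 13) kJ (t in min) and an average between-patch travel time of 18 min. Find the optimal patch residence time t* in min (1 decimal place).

By the marginal value theorem, leave when the instantaneous gain rate g'(t) equals the habitat-wide average g(t)/(T + t).
g'(t) = 280·13/(t + 13)². Setting 280·13/(t+13)² = 280t/[(t+13)(18+t)] gives 13(18+t) = t(t+13), so t² = 13×18 = 234.
t* = √234 = 15.3 min.

15.3 min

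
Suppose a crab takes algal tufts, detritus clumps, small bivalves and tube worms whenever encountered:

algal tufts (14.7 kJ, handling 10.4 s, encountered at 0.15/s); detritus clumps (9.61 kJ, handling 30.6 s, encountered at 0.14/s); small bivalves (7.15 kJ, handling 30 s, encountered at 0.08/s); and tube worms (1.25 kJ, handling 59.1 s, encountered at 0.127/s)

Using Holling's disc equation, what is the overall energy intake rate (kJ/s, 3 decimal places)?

0.256 kJ/s

Energy encountered per unit search time: 0.15×14.7 + 0.14×9.61 + 0.08×7.15 + 0.127×1.25 = 4.281 kJ/s.
Handling time per unit search time: 0.15×10.4 + 0.14×30.6 + 0.08×30 + 0.127×59.1 = 15.75.
Rate = 4.281/(1 + 15.75) = 0.2556 kJ/s.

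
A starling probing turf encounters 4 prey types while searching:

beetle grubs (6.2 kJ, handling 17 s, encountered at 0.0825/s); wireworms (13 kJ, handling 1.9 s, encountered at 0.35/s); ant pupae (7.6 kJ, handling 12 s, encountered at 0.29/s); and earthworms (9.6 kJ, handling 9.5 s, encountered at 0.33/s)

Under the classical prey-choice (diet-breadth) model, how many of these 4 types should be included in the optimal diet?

Rank by E/h (kJ/s): wireworms 6.84, earthworms 1.01, ant pupae 0.633, beetle grubs 0.365. Include each in turn until the next type's E/h falls below the running intake rate.
Rate on top 1: 2.733. earthworms: 1.01 < 2.733 → exclude; stop.
Optimal diet: wireworms — 1 of 4 types.

1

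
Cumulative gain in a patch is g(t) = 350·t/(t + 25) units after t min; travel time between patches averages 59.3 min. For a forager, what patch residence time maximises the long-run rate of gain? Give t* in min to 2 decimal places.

Maximise g(t)/(T+t): set derivative to zero → g'(t)(T+t) = g(t).
g'(t) = 350·25/(t + 25)². Setting 350·25/(t+25)² = 350t/[(t+25)(59.3+t)] gives 25(59.3+t) = t(t+25), so t² = 25×59.3 = 1482.
t* = √1482 = 38.5 min.

38.50 min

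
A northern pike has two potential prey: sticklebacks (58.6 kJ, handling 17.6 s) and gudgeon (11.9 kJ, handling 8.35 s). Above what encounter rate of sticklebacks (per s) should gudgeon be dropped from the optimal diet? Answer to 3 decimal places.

At the threshold, the rate on sticklebacks alone equals the profitability of gudgeon: λ·58.6/(1 + λ·17.6) = 11.9/8.35 = 1.425.
Rearranging, λ(58.6 − 1.425×17.6) = 1.425, so λ = 1.425/33.52 = 0.04252 per s.

0.043 per s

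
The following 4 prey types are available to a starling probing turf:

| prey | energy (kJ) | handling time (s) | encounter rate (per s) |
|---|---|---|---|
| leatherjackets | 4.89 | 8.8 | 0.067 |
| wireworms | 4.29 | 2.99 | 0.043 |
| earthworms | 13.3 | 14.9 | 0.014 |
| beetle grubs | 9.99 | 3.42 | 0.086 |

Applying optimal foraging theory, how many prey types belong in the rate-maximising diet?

E/h in descending order: beetle grubs 2.92, wireworms 1.43, earthworms 0.893, leatherjackets 0.556 kJ/s. The optimal diet is the largest prefix of this list for which every included type satisfies E_i/h_i > R on the types above it.
Rate on top 1: 0.6639. wireworms: 1.43 > 0.6639 → include.
Rate on top 2: 0.7335. earthworms: 0.893 > 0.7335 → include.
Rate on top 3: 0.7539. leatherjackets: 0.556 < 0.7539 → exclude; stop.
Optimal diet: beetle grubs, wireworms, earthworms — 3 of 4 types.

3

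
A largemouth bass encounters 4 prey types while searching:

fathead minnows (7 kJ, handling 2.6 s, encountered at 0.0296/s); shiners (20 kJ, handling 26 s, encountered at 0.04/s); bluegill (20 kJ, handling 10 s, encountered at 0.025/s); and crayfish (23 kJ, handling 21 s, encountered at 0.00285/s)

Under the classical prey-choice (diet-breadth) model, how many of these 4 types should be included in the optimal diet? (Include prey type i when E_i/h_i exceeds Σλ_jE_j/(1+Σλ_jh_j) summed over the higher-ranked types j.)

4

Profitabilities (E/h, kJ/s): fathead minnows 2.69, bluegill 2, crayfish 1.1, shiners 0.769. Add prey in this order while the next type's profitability exceeds the intake rate on those already taken.
Rate on top 1: 0.1924. bluegill: 2 > 0.1924 → include.
Rate on top 2: 0.5329. crayfish: 1.1 > 0.5329 → include.
Rate on top 3: 0.5572. shiners: 0.769 > 0.5572 → include.
Optimal diet: fathead minnows, bluegill, crayfish, shiners — 4 of 4 types.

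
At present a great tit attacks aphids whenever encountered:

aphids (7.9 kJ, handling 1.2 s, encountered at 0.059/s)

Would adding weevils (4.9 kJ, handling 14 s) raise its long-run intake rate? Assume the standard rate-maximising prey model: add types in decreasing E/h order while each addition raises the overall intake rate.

No

Intake rate on the current diet: R = (0.059×7.9) / (1 + 0.059×1.2) = 0.4661/1.071 = 0.4353 kJ/s.
Profitability of weevils: 4.9/14 = 0.35 kJ/s.
0.35 < 0.4353, so adding weevils would lower the average — exclude it.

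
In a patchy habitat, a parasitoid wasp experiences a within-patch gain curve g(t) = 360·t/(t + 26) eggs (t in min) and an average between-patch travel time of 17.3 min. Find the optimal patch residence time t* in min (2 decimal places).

21.21 min

Maximise g(t)/(T+t): set derivative to zero → g'(t)(T+t) = g(t).
g'(t) = 360·26/(t + 26)². Setting 360·26/(t+26)² = 360t/[(t+26)(17.3+t)] gives 26(17.3+t) = t(t+26), so t² = 26×17.3 = 449.8.
t* = √449.8 = 21.21 min.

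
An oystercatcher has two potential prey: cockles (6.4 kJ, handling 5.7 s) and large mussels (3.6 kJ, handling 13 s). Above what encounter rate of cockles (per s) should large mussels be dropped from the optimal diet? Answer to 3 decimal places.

At the threshold, the rate on cockles alone equals the profitability of large mussels: λ·6.4/(1 + λ·5.7) = 3.6/13 = 0.2769.
Rearranging, λ(6.4 − 0.2769×5.7) = 0.2769, so λ = 0.2769/4.822 = 0.05743 per s.

0.057 per s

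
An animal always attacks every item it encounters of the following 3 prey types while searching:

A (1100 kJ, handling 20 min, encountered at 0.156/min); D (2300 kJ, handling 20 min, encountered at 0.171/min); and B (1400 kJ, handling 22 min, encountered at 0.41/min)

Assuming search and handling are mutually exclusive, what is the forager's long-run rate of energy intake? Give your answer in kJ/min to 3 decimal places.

R = Σλ_iE_i / (1 + Σλ_ih_i)
Numerator: 0.156×1100 + 0.171×2300 + 0.41×1400 = 1139
Denominator: 1 + 0.156×20 + 0.171×20 + 0.41×22 = 16.56
R = 1139/16.56 = 68.77 kJ/min

68.774 kJ/min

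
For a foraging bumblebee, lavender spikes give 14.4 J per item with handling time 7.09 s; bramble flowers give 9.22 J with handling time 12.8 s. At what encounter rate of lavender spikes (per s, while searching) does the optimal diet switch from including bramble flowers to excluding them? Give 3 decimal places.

At the threshold, the rate on lavender spikes alone equals the profitability of bramble flowers: λ·14.4/(1 + λ·7.09) = 9.22/12.8 = 0.7203.
Rearranging, λ(14.4 − 0.7203×7.09) = 0.7203, so λ = 0.7203/9.293 = 0.07751 per s.

0.078 per s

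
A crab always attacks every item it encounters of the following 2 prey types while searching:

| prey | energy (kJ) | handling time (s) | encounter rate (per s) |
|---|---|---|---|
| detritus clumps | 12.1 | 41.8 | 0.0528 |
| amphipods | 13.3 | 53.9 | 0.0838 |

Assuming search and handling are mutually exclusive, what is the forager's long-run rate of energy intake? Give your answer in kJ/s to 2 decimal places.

0.23 kJ/s

Energy encountered per unit search time: 0.0528×12.1 + 0.0838×13.3 = 1.753 kJ/s.
Handling time per unit search time: 0.0528×41.8 + 0.0838×53.9 = 6.724.
Rate = 1.753/(1 + 6.724) = 0.227 kJ/s.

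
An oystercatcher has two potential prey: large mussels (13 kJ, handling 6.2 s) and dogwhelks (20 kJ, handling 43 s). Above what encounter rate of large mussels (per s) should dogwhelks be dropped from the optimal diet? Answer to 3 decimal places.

Drop dogwhelks once their profitability E₂/h₂ falls below the rate achievable on large mussels alone: E₂/h₂ = λE₁/(1 + λh₁).
Solve for λ: λE₁h₂ = E₂(1 + λh₁) → λ(E₁h₂ − E₂h₁) = E₂ → λ = E₂/(E₁h₂ − E₂h₁).
λ = 20/(13×43 − 20×6.2) = 20/435 = 0.04598 per s.

0.046 per s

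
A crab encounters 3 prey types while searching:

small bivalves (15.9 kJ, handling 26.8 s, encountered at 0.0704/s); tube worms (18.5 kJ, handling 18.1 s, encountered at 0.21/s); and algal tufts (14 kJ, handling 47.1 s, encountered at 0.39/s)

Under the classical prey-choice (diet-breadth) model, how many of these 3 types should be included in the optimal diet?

1

E/h in descending order: tube worms 1.02, small bivalves 0.593, algal tufts 0.297 kJ/s. The optimal diet is the largest prefix of this list for which every included type satisfies E_i/h_i > R on the types above it.
Rate on top 1: 0.8092. small bivalves: 0.593 < 0.8092 → exclude; stop.
Optimal diet: tube worms — 1 of 3 types.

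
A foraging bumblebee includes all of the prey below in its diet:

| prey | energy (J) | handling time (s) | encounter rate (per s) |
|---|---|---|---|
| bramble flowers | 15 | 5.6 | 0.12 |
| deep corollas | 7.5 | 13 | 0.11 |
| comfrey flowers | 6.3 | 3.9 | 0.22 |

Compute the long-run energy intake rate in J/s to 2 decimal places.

1.01 J/s

Energy encountered per unit search time: 0.12×15 + 0.11×7.5 + 0.22×6.3 = 4.011 J/s.
Handling time per unit search time: 0.12×5.6 + 0.11×13 + 0.22×3.9 = 2.96.
Rate = 4.011/(1 + 2.96) = 1.013 J/s.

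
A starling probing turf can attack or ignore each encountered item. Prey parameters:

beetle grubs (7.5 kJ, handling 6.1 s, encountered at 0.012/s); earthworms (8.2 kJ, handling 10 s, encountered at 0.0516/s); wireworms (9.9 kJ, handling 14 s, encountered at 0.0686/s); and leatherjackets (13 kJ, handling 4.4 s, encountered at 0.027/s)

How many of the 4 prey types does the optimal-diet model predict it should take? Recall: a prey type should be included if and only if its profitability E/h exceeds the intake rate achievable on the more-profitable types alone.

4

E/h in descending order: leatherjackets 2.95, beetle grubs 1.23, earthworms 0.82, wireworms 0.707 kJ/s. The optimal diet is the largest prefix of this list for which every included type satisfies E_i/h_i > R on the types above it.
Rate on top 1: 0.3137. beetle grubs: 1.23 > 0.3137 → include.
Rate on top 2: 0.37. earthworms: 0.82 > 0.37 → include.
Rate on top 3: 0.5059. wireworms: 0.707 > 0.5059 → include.
Optimal diet: leatherjackets, beetle grubs, earthworms, wireworms — 4 of 4 types.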